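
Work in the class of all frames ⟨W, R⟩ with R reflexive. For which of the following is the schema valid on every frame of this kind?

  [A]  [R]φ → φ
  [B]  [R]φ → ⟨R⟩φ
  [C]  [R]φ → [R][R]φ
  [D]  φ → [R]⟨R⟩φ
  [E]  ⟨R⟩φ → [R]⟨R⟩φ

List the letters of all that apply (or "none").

A reflexive relation is serial.
(A) [R]φ → φ is axiom T, which corresponds to reflexivity. Every such R is reflexive — valid.
(B) [R]φ → ⟨R⟩φ (axiom D) characterises the serial frames. Every such R is serial — valid.
(C) [R]φ → [R][R]φ is axiom 4, which corresponds to transitivity. Such an R need not be transitive — not valid.
(D) φ → [R]⟨R⟩φ is axiom B, which corresponds to symmetry. Such an R need not be symmetric — not valid.
(E) ⟨R⟩φ → [R]⟨R⟩φ is axiom 5, which corresponds to the euclidean property. Such an R need not be euclidean — not valid.

A, B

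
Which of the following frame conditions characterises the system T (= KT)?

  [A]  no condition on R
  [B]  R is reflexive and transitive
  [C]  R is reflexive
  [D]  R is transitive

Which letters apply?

C

(A) this class determines K, not T (= KT).
(B) this class determines S4, not T (= KT).
(C) T (= KT) is sound and complete for exactly this class.
(D) this class determines K4, not T (= KT).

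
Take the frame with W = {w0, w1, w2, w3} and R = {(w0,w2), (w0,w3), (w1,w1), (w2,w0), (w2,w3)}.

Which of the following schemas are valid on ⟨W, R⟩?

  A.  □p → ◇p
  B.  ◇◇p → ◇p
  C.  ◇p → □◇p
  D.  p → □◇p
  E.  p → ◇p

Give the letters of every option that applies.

none

R is not reflexive: not w0 R w0.
R is not symmetric: w0 R w3 but not w3 R w0.
R is not transitive: w0 R w2 and w2 R w0 but not w0 R w0.
R is not euclidean: w0 R w3 and w0 R w2 but not w3 R w2.
R is not serial: w3 has no R-successor.
(A) □p → ◇p is axiom D, which corresponds to seriality. R is not serial — not valid.
(B) the dual of axiom 4: valid iff R is transitive. R is not transitive — not valid.
(C) ◇p → □◇p is axiom 5, which corresponds to the euclidean property. R is not euclidean — not valid.
(D) p → □◇p is axiom B, which corresponds to symmetry. R is not symmetric — not valid.
(E) p → ◇p (the dual of axiom T) characterises the reflexive frames. R is not reflexive — not valid.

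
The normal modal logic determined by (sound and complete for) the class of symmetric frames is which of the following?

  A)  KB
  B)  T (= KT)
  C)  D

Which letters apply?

A

(A) KB is determined by exactly this class.
(B) T (= KT) is determined by the class of reflexive frames.
(C) D is determined by the class of serial frames.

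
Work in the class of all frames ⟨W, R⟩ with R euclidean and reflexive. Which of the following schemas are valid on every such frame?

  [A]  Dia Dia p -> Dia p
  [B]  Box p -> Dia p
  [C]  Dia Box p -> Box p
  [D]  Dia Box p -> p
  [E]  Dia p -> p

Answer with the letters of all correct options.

A, B, C, D

A reflexive euclidean relation is also symmetric (from wRw and wRv the euclidean condition gives vRw) and hence transitive; it is an equivalence relation.
(A) Dia Dia p -> Dia p (the dual of axiom 4) characterises the transitive frames. Every such R is transitive — valid.
(B) axiom D: valid iff R is serial. Every such R is serial — valid.
(C) Dia Box p -> Box p is the dual of axiom 5; it is valid on a frame exactly when R is euclidean. Every such R is euclidean, so valid.
(D) Dia Box p -> p (the dual of axiom B) characterises the symmetric frames. Every such R is symmetric — valid.
(E) Dia p -> p is valid only on frames where every R-edge is a self-loop. Such an R need not be a subset of the identity — not valid.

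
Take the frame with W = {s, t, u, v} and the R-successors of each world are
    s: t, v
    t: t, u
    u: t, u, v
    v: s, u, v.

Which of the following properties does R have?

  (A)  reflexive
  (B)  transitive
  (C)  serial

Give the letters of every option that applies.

C

(A) not reflexive: not s R s.
(B) not transitive: s R t and t R u but not s R u.
(C) serial: every world has an R-successor.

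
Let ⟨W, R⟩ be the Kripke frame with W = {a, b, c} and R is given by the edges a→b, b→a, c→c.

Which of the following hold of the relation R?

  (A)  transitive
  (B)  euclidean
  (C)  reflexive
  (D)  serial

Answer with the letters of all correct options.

(A) not transitive: a R b and b R a but not a R a.
(B) not euclidean: a R b and a R b but not b R b.
(C) not reflexive: not a R a.
(D) serial: every world has an R-successor.

D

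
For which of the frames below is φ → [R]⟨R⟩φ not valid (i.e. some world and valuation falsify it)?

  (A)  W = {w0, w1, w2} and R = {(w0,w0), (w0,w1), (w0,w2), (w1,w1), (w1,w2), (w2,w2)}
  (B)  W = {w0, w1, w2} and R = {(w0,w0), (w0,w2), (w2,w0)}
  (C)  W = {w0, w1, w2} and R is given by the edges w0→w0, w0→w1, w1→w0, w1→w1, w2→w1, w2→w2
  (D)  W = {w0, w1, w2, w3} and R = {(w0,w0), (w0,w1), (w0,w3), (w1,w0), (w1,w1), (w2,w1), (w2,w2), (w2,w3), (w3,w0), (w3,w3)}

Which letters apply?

A, C, D

The schema φ → [R]⟨R⟩φ is axiom B; it is valid on a frame iff R is symmetric.
(A) R is not symmetric (w0 R w1 but not w1 R w0), so the schema fails here.
(B) R is symmetric (every R-edge is matched by its reverse), so the schema is valid here.
(C) R is not symmetric (w2 R w1 but not w1 R w2), so the schema fails here.
(D) R is not symmetric (w2 R w1 but not w1 R w2), so the schema fails here.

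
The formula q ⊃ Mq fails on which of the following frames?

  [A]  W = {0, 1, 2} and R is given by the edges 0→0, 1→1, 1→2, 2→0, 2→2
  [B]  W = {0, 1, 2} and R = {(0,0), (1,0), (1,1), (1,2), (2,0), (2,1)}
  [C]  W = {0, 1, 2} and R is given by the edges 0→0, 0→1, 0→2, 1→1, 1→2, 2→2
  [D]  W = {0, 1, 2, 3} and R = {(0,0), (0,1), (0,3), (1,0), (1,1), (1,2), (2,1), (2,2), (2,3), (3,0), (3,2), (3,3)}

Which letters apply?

The schema q ⊃ Mq is the dual of axiom T; it is valid on a frame iff R is reflexive.
(A) R is reflexive (each world relates to itself), so the schema is valid here.
(B) R is not reflexive (not 2 R 2), so the schema fails here.
(C) R is reflexive (each world relates to itself), so the schema is valid here.
(D) R is reflexive (each world relates to itself), so the schema is valid here.

B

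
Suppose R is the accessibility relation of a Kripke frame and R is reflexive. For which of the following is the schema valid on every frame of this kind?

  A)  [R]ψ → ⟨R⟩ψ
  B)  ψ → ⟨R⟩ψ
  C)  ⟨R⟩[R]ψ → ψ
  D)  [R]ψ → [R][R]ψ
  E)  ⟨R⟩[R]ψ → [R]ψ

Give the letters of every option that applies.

A reflexive relation is serial.
(A) axiom D: valid iff R is serial. Every such R is serial — valid.
(B) ψ → ⟨R⟩ψ is the dual of axiom T, which corresponds to reflexivity. Every such R is reflexive — valid.
(C) ⟨R⟩[R]ψ → ψ (the dual of axiom B) characterises the symmetric frames. Such an R need not be symmetric — not valid.
(D) axiom 4: valid iff R is transitive. Such an R need not be transitive — not valid.
(E) ⟨R⟩[R]ψ → [R]ψ is the dual of axiom 5, which corresponds to the euclidean property. Such an R need not be euclidean — not valid.

A, B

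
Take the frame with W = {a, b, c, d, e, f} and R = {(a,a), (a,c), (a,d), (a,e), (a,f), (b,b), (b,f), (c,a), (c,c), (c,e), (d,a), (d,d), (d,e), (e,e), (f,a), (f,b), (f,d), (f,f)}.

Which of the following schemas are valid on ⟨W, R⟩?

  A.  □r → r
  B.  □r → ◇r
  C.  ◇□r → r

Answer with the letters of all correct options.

A, B

R is reflexive: each world relates to itself.
R is not symmetric: a R e but not e R a.
R is serial: every world has an R-successor.
(A) □r → r is axiom T, which corresponds to reflexivity. R is reflexive — valid.
(B) axiom D: valid iff R is serial. R is serial — valid.
(C) the dual of axiom B: valid iff R is symmetric. R is not symmetric — not valid.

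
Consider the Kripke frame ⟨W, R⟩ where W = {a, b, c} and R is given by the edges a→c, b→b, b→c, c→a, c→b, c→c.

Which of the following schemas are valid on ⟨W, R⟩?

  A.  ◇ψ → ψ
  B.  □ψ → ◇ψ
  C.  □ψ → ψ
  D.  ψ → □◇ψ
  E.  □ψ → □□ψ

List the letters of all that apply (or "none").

R is not reflexive: not a R a.
R is symmetric: every R-edge is matched by its reverse.
R is not transitive: a R c and c R a but not a R a.
R is serial: every world has an R-successor.
R is not a subset of the identity: a R c with a ≠ c.
(A) ◇ψ → ψ is valid only on frames where every R-edge is a self-loop. Here R ⊄ identity — not valid.
(B) □ψ → ◇ψ is axiom D, which corresponds to seriality. R is serial — valid.
(C) □ψ → ψ is axiom T; it is valid on a frame exactly when R is reflexive. R is not reflexive, so not valid.
(D) ψ → □◇ψ is axiom B, which corresponds to symmetry. R is symmetric — valid.
(E) axiom 4: valid iff R is transitive. R is not transitive — not valid.

B, D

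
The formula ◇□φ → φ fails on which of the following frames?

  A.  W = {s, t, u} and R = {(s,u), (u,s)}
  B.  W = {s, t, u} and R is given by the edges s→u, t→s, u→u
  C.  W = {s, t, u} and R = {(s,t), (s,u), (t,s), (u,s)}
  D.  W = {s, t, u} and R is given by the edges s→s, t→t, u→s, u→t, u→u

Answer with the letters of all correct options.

The schema ◇□φ → φ is the dual of axiom B; it is valid on a frame iff R is symmetric.
(A) R is symmetric (every R-edge is matched by its reverse), so the schema is valid here.
(B) R is not symmetric (s R u but not u R s), so the schema fails here.
(C) R is symmetric (every R-edge is matched by its reverse), so the schema is valid here.
(D) R is not symmetric (u R s but not s R u), so the schema fails here.

B, D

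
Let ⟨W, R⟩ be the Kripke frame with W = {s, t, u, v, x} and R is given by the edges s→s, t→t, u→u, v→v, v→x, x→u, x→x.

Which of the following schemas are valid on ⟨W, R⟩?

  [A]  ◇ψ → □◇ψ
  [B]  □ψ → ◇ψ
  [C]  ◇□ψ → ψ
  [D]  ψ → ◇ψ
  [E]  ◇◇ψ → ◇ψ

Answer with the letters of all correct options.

B, D

R is reflexive: each world relates to itself.
R is not symmetric: v R x but not x R v.
R is not transitive: v R x and x R u but not v R u.
R is not euclidean: v R x and v R v but not x R v.
R is serial: every world has an R-successor.
(A) axiom 5: valid iff R is euclidean. R is not euclidean — not valid.
(B) □ψ → ◇ψ is axiom D, which corresponds to seriality. R is serial — valid.
(C) ◇□ψ → ψ is the dual of axiom B, which corresponds to symmetry. R is not symmetric — not valid.
(D) the dual of axiom T: valid iff R is reflexive. R is reflexive — valid.
(E) ◇◇ψ → ◇ψ is the dual of axiom 4; it is valid on a frame exactly when R is transitive. R is not transitive, so not valid.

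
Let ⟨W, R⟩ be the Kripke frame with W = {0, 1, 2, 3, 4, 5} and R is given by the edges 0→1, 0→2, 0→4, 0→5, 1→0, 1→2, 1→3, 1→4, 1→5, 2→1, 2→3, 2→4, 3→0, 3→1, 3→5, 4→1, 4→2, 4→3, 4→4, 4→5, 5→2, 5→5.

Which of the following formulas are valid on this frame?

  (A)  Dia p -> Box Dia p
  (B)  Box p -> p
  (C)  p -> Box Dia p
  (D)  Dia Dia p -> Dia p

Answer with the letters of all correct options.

R is not reflexive: not 0 R 0.
R is not symmetric: 0 R 2 but not 2 R 0.
R is not transitive: 0 R 1 and 1 R 0 but not 0 R 0.
R is not euclidean: 0 R 2 and 0 R 5 but not 2 R 5.
(A) Dia p -> Box Dia p (axiom 5) characterises the euclidean frames. R is not euclidean — not valid.
(B) Box p -> p (axiom T) characterises the reflexive frames. R is not reflexive — not valid.
(C) axiom B: valid iff R is symmetric. R is not symmetric — not valid.
(D) Dia Dia p -> Dia p (the dual of axiom 4) characterises the transitive frames. R is not transitive — not valid.

none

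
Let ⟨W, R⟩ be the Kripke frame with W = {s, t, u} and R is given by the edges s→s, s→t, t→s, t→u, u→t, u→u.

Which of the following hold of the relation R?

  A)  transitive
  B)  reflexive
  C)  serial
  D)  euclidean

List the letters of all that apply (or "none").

(A) not transitive: s R t and t R u but not s R u.
(B) not reflexive: not t R t.
(C) serial: every world has an R-successor.
(D) not euclidean: t R s and t R u but not s R u.

C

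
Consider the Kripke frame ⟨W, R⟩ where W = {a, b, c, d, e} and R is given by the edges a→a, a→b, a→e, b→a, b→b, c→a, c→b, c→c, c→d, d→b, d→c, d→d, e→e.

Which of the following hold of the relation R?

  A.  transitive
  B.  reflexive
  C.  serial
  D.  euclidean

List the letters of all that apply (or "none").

(A) not transitive: b R a and a R e but not b R e.
(B) reflexive: each world relates to itself.
(C) serial: every world has an R-successor.
(D) not euclidean: a R b and a R e but not b R e.

B, C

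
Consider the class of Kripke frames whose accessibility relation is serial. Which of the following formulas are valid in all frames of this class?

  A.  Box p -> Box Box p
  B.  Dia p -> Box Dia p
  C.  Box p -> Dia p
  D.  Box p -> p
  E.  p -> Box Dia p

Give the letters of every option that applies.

(A) Box p -> Box Box p is axiom 4; it is valid on a frame exactly when R is transitive. Such an R need not be transitive, so not valid.
(B) axiom 5: valid iff R is euclidean. Such an R need not be euclidean — not valid.
(C) axiom D: valid iff R is serial. Every such R is serial — valid.
(D) Box p -> p is axiom T, which corresponds to reflexivity. Such an R need not be reflexive — not valid.
(E) p -> Box Dia p is axiom B; it is valid on a frame exactly when R is symmetric. Such an R need not be symmetric, so not valid.

C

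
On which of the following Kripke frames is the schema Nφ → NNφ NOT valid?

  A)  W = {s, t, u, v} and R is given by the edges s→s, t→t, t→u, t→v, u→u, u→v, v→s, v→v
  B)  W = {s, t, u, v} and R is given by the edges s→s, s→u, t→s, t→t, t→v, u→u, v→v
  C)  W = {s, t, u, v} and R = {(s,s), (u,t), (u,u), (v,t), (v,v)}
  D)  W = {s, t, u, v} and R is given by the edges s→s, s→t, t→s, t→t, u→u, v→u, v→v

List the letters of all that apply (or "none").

The schema Nφ → NNφ is axiom 4; it is valid on a frame iff R is transitive.
(A) R is not transitive (t R v and v R s but not t R s), so the schema fails here.
(B) R is not transitive (t R s and s R u but not t R u), so the schema fails here.
(C) R is transitive (R is closed under composition), so the schema is valid here.
(D) R is transitive (R is closed under composition), so the schema is valid here.

A, B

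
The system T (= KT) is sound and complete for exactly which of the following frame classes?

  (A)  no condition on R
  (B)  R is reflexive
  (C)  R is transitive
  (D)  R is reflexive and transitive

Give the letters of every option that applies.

(A) this class determines K, not T (= KT).
(B) T (= KT) is sound and complete for exactly this class.
(C) this class determines K4, not T (= KT).
(D) this class determines S4, not T (= KT).

B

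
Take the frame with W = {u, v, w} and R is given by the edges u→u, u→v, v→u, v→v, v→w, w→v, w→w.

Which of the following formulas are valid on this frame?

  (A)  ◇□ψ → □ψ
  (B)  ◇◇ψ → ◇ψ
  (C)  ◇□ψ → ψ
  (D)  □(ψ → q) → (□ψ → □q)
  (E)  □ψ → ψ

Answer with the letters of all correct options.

R is reflexive: each world relates to itself.
R is symmetric: every R-edge is matched by its reverse.
R is not transitive: u R v and v R w but not u R w.
R is not euclidean: v R u and v R w but not u R w.
(A) ◇□ψ → □ψ (the dual of axiom 5) characterises the euclidean frames. R is not euclidean — not valid.
(B) ◇◇ψ → ◇ψ is the dual of axiom 4, which corresponds to transitivity. R is not transitive — not valid.
(C) ◇□ψ → ψ is the dual of axiom B; it is valid on a frame exactly when R is symmetric. R is symmetric, so valid.
(D) □(ψ → q) → (□ψ → □q) is axiom K, valid on every Kripke frame — valid.
(E) □ψ → ψ is axiom T, which corresponds to reflexivity. R is reflexive — valid.

C, D, E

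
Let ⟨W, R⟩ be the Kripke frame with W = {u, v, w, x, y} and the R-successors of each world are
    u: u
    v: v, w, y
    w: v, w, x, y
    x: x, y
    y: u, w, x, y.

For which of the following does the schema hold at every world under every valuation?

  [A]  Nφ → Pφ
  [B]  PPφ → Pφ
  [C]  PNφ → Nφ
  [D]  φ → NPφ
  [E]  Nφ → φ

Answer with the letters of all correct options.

R is reflexive: each world relates to itself.
R is not symmetric: v R y but not y R v.
R is not transitive: v R w and w R x but not v R x.
R is not euclidean: v R y and v R v but not y R v.
R is serial: every world has an R-successor.
(A) Nφ → Pφ is axiom D, which corresponds to seriality. R is serial — valid.
(B) PPφ → Pφ is the dual of axiom 4; it is valid on a frame exactly when R is transitive. R is not transitive, so not valid.
(C) PNφ → Nφ (the dual of axiom 5) characterises the euclidean frames. R is not euclidean — not valid.
(D) φ → NPφ is axiom B; it is valid on a frame exactly when R is symmetric. R is not symmetric, so not valid.
(E) Nφ → φ is axiom T, which corresponds to reflexivity. R is reflexive — valid.

A, E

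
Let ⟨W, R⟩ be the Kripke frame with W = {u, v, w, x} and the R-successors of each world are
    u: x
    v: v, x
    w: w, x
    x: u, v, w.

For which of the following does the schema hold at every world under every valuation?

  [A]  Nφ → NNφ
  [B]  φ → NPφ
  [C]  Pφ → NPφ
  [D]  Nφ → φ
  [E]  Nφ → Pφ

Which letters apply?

B, E

R is not reflexive: not u R u.
R is symmetric: every R-edge is matched by its reverse.
R is not transitive: u R x and x R u but not u R u.
R is not euclidean: x R u and x R v but not u R v.
R is serial: every world has an R-successor.
(A) Nφ → NNφ (axiom 4) characterises the transitive frames. R is not transitive — not valid.
(B) φ → NPφ is axiom B; it is valid on a frame exactly when R is symmetric. R is symmetric, so valid.
(C) axiom 5: valid iff R is euclidean. R is not euclidean — not valid.
(D) axiom T: valid iff R is reflexive. R is not reflexive — not valid.
(E) Nφ → Pφ is axiom D; it is valid on a frame exactly when R is serial. R is serial, so valid.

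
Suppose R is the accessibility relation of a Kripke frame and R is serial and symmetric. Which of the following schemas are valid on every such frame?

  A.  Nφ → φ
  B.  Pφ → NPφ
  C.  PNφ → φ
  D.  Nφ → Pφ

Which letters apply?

C, D

(A) axiom T: valid iff R is reflexive. Such an R need not be reflexive — not valid.
(B) Pφ → NPφ is axiom 5; it is valid on a frame exactly when R is euclidean. Such an R need not be euclidean, so not valid.
(C) the dual of axiom B: valid iff R is symmetric. Every such R is symmetric — valid.
(D) Nφ → Pφ is axiom D; it is valid on a frame exactly when R is serial. Every such R is serial, so valid.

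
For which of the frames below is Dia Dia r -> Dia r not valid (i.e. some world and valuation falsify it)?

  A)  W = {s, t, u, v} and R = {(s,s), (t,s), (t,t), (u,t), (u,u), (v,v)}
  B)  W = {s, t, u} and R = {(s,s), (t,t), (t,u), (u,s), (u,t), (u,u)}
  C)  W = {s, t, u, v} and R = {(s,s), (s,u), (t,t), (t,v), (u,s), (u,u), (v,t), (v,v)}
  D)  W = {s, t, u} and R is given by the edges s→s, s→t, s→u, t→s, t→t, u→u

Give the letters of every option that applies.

A, B, D

The schema Dia Dia r -> Dia r is the dual of axiom 4; it is valid on a frame iff R is transitive.
(A) R is not transitive (u R t and t R s but not u R s), so the schema fails here.
(B) R is not transitive (t R u and u R s but not t R s), so the schema fails here.
(C) R is transitive (R is closed under composition), so the schema is valid here.
(D) R is not transitive (t R s and s R u but not t R u), so the schema fails here.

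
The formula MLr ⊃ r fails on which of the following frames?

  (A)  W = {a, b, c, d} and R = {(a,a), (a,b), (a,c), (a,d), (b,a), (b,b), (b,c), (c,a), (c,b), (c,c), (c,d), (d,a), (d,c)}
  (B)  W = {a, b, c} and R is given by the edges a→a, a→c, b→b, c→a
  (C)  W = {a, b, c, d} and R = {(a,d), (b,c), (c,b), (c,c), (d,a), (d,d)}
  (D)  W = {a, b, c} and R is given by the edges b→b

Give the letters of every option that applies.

The schema MLr ⊃ r is the dual of axiom B; it is valid on a frame iff R is symmetric.
(A) R is symmetric (every R-edge is matched by its reverse), so the schema is valid here.
(B) R is symmetric (every R-edge is matched by its reverse), so the schema is valid here.
(C) R is symmetric (every R-edge is matched by its reverse), so the schema is valid here.
(D) R is symmetric (every R-edge is matched by its reverse), so the schema is valid here.

none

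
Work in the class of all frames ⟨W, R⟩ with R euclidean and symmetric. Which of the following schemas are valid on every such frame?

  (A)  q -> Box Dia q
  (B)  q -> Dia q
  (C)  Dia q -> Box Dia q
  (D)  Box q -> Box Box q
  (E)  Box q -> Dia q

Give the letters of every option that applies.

A, C, D

A symmetric euclidean relation is transitive (uRv and vRw give vRu by symmetry, then uRw by the euclidean condition, applied at v).
(A) q -> Box Dia q is axiom B, which corresponds to symmetry. Every such R is symmetric — valid.
(B) q -> Dia q is the dual of axiom T, which corresponds to reflexivity. Such an R need not be reflexive — not valid.
(C) axiom 5: valid iff R is euclidean. Every such R is euclidean — valid.
(D) axiom 4: valid iff R is transitive. Every such R is transitive — valid.
(E) Box q -> Dia q is axiom D, which corresponds to seriality. Such an R need not be serial — not valid.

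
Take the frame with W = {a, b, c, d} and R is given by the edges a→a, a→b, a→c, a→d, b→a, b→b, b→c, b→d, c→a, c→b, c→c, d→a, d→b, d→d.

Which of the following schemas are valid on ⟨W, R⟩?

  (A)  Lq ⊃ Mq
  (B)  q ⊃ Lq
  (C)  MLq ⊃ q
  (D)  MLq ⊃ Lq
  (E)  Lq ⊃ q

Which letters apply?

A, C, E

R is reflexive: each world relates to itself.
R is symmetric: every R-edge is matched by its reverse.
R is not euclidean: a R c and a R d but not c R d.
R is serial: every world has an R-successor.
R is not a subset of the identity: a R b with a ≠ b.
(A) axiom D: valid iff R is serial. R is serial — valid.
(B) q ⊃ Lq is valid only on frames where every R-edge is a self-loop. Here R ⊄ identity — not valid.
(C) MLq ⊃ q is the dual of axiom B, which corresponds to symmetry. R is symmetric — valid.
(D) MLq ⊃ Lq is the dual of axiom 5; it is valid on a frame exactly when R is euclidean. R is not euclidean, so not valid.
(E) Lq ⊃ q is axiom T, which corresponds to reflexivity. R is reflexive — valid.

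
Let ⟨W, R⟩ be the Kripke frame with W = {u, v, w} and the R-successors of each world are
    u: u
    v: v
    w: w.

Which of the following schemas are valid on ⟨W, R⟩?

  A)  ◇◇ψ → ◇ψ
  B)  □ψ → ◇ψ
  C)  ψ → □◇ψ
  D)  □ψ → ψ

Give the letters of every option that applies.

R is reflexive: each world relates to itself.
R is symmetric: every R-edge is matched by its reverse.
R is transitive: R is closed under composition.
R is serial: every world has an R-successor.
(A) the dual of axiom 4: valid iff R is transitive. R is transitive — valid.
(B) □ψ → ◇ψ is axiom D; it is valid on a frame exactly when R is serial. R is serial, so valid.
(C) axiom B: valid iff R is symmetric. R is symmetric — valid.
(D) axiom T: valid iff R is reflexive. R is reflexive — valid.

A, B, C, D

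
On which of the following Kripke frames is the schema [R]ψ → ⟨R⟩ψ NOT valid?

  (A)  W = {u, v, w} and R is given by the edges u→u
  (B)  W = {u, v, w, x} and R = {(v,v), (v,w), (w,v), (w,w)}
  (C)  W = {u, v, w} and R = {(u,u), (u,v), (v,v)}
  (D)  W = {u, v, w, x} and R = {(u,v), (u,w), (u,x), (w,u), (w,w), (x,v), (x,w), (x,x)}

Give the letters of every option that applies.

The schema [R]ψ → ⟨R⟩ψ is axiom D; it is valid on a frame iff R is serial.
(A) R is not serial (v has no R-successor), so the schema fails here.
(B) R is not serial (u has no R-successor), so the schema fails here.
(C) R is not serial (w has no R-successor), so the schema fails here.
(D) R is not serial (v has no R-successor), so the schema fails here.

A, B, C, D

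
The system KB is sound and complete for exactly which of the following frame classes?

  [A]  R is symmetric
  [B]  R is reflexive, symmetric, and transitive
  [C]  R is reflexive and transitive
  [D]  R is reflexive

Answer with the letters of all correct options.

A

(A) KB is sound and complete for exactly this class.
(B) this class determines S5, not KB.
(C) this class determines S4, not KB.
(D) this class determines T (= KT), not KB.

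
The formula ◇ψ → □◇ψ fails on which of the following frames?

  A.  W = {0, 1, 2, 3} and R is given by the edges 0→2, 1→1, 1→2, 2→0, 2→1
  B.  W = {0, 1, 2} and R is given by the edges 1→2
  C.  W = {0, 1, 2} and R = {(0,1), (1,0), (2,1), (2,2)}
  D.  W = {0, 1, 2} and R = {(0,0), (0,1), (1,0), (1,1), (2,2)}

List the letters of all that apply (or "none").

A, B, C

The schema ◇ψ → □◇ψ is axiom 5; it is valid on a frame iff R is euclidean.
(A) R is not euclidean (2 R 0 and 2 R 1 but not 0 R 1), so the schema fails here.
(B) R is not euclidean (1 R 2 and 1 R 2 but not 2 R 2), so the schema fails here.
(C) R is not euclidean (2 R 1 and 2 R 2 but not 1 R 2), so the schema fails here.
(D) R is euclidean (any two R-successors of the same world are R-related), so the schema is valid here.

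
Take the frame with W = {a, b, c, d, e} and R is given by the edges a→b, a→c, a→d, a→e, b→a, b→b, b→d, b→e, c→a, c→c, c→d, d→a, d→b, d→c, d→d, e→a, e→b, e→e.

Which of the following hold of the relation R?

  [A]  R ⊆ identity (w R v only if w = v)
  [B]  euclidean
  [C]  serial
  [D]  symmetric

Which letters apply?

C, D

(A) not ⊆ identity: a R b with a ≠ b.
(B) not euclidean: a R b and a R c but not b R c.
(C) serial: every world has an R-successor.
(D) symmetric: every R-edge is matched by its reverse.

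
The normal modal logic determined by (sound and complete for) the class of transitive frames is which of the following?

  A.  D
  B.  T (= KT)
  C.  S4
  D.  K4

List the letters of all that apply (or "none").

(A) D is determined by the class of serial frames.
(B) T (= KT) is determined by the class of reflexive frames.
(C) S4 is determined by the class of reflexive and transitive frames.
(D) K4 is determined by exactly this class.

D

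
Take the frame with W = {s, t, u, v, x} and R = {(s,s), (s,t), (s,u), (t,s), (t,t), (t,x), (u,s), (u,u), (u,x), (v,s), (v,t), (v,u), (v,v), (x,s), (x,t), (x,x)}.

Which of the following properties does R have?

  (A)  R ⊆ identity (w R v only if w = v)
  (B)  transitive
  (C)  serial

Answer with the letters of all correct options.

(A) not ⊆ identity: s R t with s ≠ t.
(B) not transitive: s R t and t R x but not s R x.
(C) serial: every world has an R-successor.

C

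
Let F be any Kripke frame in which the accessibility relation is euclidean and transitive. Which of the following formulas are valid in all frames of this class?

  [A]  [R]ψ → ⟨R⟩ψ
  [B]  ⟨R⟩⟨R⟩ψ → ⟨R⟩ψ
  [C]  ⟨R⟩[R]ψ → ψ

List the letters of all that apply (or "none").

B

(A) [R]ψ → ⟨R⟩ψ is axiom D; it is valid on a frame exactly when R is serial. Such an R need not be serial, so not valid.
(B) ⟨R⟩⟨R⟩ψ → ⟨R⟩ψ is the dual of axiom 4; it is valid on a frame exactly when R is transitive. Every such R is transitive, so valid.
(C) ⟨R⟩[R]ψ → ψ is the dual of axiom B, which corresponds to symmetry. Such an R need not be symmetric — not valid.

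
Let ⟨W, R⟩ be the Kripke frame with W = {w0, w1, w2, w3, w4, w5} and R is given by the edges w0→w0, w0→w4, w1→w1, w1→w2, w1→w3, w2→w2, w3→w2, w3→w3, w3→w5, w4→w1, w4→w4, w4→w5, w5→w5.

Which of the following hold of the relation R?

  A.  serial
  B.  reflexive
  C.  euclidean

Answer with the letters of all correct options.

A, B

(A) serial: every world has an R-successor.
(B) reflexive: each world relates to itself.
(C) not euclidean: w0 R w4 and w0 R w0 but not w4 R w0.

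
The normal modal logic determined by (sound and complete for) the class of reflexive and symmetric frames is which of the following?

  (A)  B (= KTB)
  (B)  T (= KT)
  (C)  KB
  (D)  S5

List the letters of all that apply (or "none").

(A) B (= KTB) is determined by exactly this class.
(B) T (= KT) is determined by the class of reflexive frames.
(C) KB is determined by the class of symmetric frames.
(D) S5 is determined by the class of reflexive, symmetric, and transitive frames.

A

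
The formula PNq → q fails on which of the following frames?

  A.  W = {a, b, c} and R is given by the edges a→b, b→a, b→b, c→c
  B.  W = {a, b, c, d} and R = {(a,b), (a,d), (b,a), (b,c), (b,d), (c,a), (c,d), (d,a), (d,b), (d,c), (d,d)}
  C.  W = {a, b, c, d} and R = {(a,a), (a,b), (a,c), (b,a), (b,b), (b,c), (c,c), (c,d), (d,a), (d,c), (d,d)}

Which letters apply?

The schema PNq → q is the dual of axiom B; it is valid on a frame iff R is symmetric.
(A) R is symmetric (every R-edge is matched by its reverse), so the schema is valid here.
(B) R is not symmetric (b R c but not c R b), so the schema fails here.
(C) R is not symmetric (a R c but not c R a), so the schema fails here.

B, C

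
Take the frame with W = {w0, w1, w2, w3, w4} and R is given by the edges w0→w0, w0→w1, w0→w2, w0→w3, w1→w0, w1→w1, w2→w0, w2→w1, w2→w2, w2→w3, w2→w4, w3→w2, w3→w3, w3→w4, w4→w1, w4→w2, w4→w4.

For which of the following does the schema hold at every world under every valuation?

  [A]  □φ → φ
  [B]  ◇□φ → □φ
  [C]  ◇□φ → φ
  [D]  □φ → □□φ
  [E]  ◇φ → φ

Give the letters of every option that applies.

R is reflexive: each world relates to itself.
R is not symmetric: w0 R w3 but not w3 R w0.
R is not transitive: w0 R w2 and w2 R w4 but not w0 R w4.
R is not euclidean: w0 R w1 and w0 R w2 but not w1 R w2.
R is not a subset of the identity: w0 R w1 with w0 ≠ w1.
(A) axiom T: valid iff R is reflexive. R is reflexive — valid.
(B) the dual of axiom 5: valid iff R is euclidean. R is not euclidean — not valid.
(C) ◇□φ → φ (the dual of axiom B) characterises the symmetric frames. R is not symmetric — not valid.
(D) □φ → □□φ is axiom 4, which corresponds to transitivity. R is not transitive — not valid.
(E) ◇φ → φ is valid only on frames where every R-edge is a self-loop. Here R ⊄ identity — not valid.

A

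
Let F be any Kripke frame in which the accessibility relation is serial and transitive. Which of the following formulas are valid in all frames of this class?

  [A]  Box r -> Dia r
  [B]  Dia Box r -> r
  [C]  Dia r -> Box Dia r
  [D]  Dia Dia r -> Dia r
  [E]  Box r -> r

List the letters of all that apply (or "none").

A, D

(A) Box r -> Dia r is axiom D; it is valid on a frame exactly when R is serial. Every such R is serial, so valid.
(B) Dia Box r -> r (the dual of axiom B) characterises the symmetric frames. Such an R need not be symmetric — not valid.
(C) Dia r -> Box Dia r (axiom 5) characterises the euclidean frames. Such an R need not be euclidean — not valid.
(D) Dia Dia r -> Dia r is the dual of axiom 4, which corresponds to transitivity. Every such R is transitive — valid.
(E) Box r -> r (axiom T) characterises the reflexive frames. Such an R need not be reflexive — not valid.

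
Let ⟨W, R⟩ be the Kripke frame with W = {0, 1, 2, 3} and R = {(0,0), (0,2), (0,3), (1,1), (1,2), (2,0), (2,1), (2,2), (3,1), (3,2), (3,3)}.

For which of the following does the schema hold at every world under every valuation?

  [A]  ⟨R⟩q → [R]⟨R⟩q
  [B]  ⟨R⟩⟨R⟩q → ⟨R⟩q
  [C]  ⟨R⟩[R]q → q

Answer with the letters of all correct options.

R is not symmetric: 0 R 3 but not 3 R 0.
R is not transitive: 0 R 2 and 2 R 1 but not 0 R 1.
R is not euclidean: 0 R 2 and 0 R 3 but not 2 R 3.
(A) axiom 5: valid iff R is euclidean. R is not euclidean — not valid.
(B) the dual of axiom 4: valid iff R is transitive. R is not transitive — not valid.
(C) ⟨R⟩[R]q → q is the dual of axiom B; it is valid on a frame exactly when R is symmetric. R is not symmetric, so not valid.

none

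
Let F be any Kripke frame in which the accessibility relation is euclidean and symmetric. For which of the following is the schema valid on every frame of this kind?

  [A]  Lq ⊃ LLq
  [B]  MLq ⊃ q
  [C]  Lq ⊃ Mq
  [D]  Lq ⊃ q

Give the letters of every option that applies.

A symmetric euclidean relation is transitive (uRv and vRw give vRu by symmetry, then uRw by the euclidean condition, applied at v).
(A) axiom 4: valid iff R is transitive. Every such R is transitive — valid.
(B) MLq ⊃ q is the dual of axiom B; it is valid on a frame exactly when R is symmetric. Every such R is symmetric, so valid.
(C) axiom D: valid iff R is serial. Such an R need not be serial — not valid.
(D) Lq ⊃ q is axiom T, which corresponds to reflexivity. Such an R need not be reflexive — not valid.

A, B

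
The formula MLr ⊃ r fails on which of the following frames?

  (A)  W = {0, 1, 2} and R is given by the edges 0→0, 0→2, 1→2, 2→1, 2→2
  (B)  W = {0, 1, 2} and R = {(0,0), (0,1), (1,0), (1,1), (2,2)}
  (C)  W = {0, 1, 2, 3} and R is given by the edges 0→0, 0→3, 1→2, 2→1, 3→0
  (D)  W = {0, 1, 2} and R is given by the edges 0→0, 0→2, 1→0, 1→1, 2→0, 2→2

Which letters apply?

A, D

The schema MLr ⊃ r is the dual of axiom B; it is valid on a frame iff R is symmetric.
(A) R is not symmetric (0 R 2 but not 2 R 0), so the schema fails here.
(B) R is symmetric (every R-edge is matched by its reverse), so the schema is valid here.
(C) R is symmetric (every R-edge is matched by its reverse), so the schema is valid here.
(D) R is not symmetric (1 R 0 but not 0 R 1), so the schema fails here.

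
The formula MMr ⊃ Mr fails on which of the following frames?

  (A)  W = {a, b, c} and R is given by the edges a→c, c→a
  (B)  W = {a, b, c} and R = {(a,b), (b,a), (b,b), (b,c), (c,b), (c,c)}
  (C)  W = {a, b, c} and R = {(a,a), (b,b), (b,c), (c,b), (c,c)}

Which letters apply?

The schema MMr ⊃ Mr is the dual of axiom 4; it is valid on a frame iff R is transitive.
(A) R is not transitive (a R c and c R a but not a R a), so the schema fails here.
(B) R is not transitive (a R b and b R a but not a R a), so the schema fails here.
(C) R is transitive (R is closed under composition), so the schema is valid here.

A, B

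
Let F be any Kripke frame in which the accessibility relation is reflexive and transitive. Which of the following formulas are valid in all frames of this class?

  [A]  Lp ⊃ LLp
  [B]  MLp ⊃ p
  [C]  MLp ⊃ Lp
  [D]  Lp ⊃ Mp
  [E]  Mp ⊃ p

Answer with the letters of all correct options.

A, D

Reflexive relations are serial.
(A) Lp ⊃ LLp is axiom 4; it is valid on a frame exactly when R is transitive. Every such R is transitive, so valid.
(B) MLp ⊃ p (the dual of axiom B) characterises the symmetric frames. Such an R need not be symmetric — not valid.
(C) MLp ⊃ Lp (the dual of axiom 5) characterises the euclidean frames. Such an R need not be euclidean — not valid.
(D) axiom D: valid iff R is serial. Every such R is serial — valid.
(E) Mp ⊃ p is valid only on frames where every R-edge is a self-loop. Such an R need not be a subset of the identity — not valid.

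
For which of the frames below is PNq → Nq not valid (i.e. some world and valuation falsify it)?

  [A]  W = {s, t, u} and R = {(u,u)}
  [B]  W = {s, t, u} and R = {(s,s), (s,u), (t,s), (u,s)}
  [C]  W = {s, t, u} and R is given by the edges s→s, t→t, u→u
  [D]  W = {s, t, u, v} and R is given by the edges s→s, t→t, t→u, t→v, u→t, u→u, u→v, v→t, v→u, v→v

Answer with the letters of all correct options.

B

The schema PNq → Nq is the dual of axiom 5; it is valid on a frame iff R is euclidean.
(A) R is euclidean (any two R-successors of the same world are R-related), so the schema is valid here.
(B) R is not euclidean (s R u and s R u but not u R u), so the schema fails here.
(C) R is euclidean (any two R-successors of the same world are R-related), so the schema is valid here.
(D) R is euclidean (any two R-successors of the same world are R-related), so the schema is valid here.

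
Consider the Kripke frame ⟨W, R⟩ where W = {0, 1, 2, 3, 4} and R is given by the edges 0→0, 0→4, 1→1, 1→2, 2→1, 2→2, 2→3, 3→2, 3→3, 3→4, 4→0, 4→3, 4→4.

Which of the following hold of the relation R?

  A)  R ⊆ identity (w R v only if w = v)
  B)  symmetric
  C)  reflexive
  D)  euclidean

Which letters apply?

B, C

(A) not ⊆ identity: 0 R 4 with 0 ≠ 4.
(B) symmetric: every R-edge is matched by its reverse.
(C) reflexive: each world relates to itself.
(D) not euclidean: 2 R 1 and 2 R 3 but not 1 R 3.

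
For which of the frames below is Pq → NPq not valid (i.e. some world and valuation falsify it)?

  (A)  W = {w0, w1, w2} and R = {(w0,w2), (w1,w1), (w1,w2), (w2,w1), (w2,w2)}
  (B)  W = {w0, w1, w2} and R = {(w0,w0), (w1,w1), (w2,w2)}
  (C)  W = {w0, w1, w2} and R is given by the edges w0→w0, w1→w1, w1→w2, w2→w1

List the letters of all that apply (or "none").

The schema Pq → NPq is axiom 5; it is valid on a frame iff R is euclidean.
(A) R is euclidean (any two R-successors of the same world are R-related), so the schema is valid here.
(B) R is euclidean (any two R-successors of the same world are R-related), so the schema is valid here.
(C) R is not euclidean (w1 R w2 and w1 R w2 but not w2 R w2), so the schema fails here.

C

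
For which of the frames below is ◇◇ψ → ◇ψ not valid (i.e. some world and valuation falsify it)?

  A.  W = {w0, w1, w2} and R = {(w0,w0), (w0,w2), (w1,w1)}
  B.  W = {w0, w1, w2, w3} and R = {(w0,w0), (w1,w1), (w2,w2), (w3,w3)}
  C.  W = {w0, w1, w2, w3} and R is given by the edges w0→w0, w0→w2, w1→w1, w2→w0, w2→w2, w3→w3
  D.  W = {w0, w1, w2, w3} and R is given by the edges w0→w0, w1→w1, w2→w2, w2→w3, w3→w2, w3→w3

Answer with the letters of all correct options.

The schema ◇◇ψ → ◇ψ is the dual of axiom 4; it is valid on a frame iff R is transitive.
(A) R is transitive (R is closed under composition), so the schema is valid here.
(B) R is transitive (R is closed under composition), so the schema is valid here.
(C) R is transitive (R is closed under composition), so the schema is valid here.
(D) R is transitive (R is closed under composition), so the schema is valid here.

none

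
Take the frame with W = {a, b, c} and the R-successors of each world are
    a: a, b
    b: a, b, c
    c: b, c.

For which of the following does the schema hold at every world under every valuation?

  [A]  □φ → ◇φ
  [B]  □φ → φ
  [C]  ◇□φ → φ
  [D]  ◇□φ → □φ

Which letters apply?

A, B, C

R is reflexive: each world relates to itself.
R is symmetric: every R-edge is matched by its reverse.
R is not euclidean: b R a and b R c but not a R c.
R is serial: every world has an R-successor.
(A) □φ → ◇φ is axiom D, which corresponds to seriality. R is serial — valid.
(B) □φ → φ is axiom T, which corresponds to reflexivity. R is reflexive — valid.
(C) ◇□φ → φ (the dual of axiom B) characterises the symmetric frames. R is symmetric — valid.
(D) ◇□φ → □φ (the dual of axiom 5) characterises the euclidean frames. R is not euclidean — not valid.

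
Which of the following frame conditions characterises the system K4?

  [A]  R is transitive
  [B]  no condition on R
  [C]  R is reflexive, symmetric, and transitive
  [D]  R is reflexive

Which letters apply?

(A) K4 is sound and complete for exactly this class.
(B) this class determines K, not K4.
(C) this class determines S5, not K4.
(D) this class determines T (= KT), not K4.

A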